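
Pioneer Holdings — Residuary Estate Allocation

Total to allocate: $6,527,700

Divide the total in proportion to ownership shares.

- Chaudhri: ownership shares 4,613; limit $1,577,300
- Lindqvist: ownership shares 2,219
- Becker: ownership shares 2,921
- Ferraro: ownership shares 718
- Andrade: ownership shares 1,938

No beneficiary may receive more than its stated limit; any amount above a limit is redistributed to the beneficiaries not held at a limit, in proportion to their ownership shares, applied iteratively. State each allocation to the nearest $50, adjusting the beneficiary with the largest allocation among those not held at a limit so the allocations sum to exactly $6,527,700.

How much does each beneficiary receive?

Sum of ownership shares: 12,409.
Pro-rata shares before constraints: Chaudhri 2,426,648.41; Lindqvist 1,167,295.21; Becker 1,536,579.23; Ferraro 377,700.75; Andrade 1,019,476.40.
Cap binds for Chaudhri ($1,577,300); residual $4,950,400 reallocated over remaining ownership shares 7,796.
Redistributed shares: Lindqvist 1,409,047.92 → $1,409,050; Becker 1,854,812.52 → $1,854,800; Ferraro 455,924.47 → $455,900; Andrade 1,230,615.08 → $1,230,600.
Rounding difference +$50 applied to Becker → $1,854,850.

Chaudhri: $1,577,300 · Lindqvist: $1,409,050 · Becker: $1,854,850 · Ferraro: $455,900 · Andrade: $1,230,600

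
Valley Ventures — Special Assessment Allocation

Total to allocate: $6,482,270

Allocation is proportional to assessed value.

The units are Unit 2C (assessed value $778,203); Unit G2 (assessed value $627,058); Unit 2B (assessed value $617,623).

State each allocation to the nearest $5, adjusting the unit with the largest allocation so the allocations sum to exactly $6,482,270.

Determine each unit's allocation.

Unit 2C: $2,493,725 · Unit G2: $2,009,390 · Unit 2B: $1,979,155

Total assessed value = 2,022,884.
Unrounded shares: Unit 2C 778,203/2,022,884 × $6,482,270 = 2,493,727.75; Unit G2 627,058/2,022,884 × $6,482,270 = 2,009,388.21; Unit 2B 617,623/2,022,884 × $6,482,270 = 1,979,154.04.
After rounding ($5): Unit 2C $2,493,730; Unit G2 $2,009,390; Unit 2B $1,979,155. Sum = $6,482,275.
Difference $6,482,270 − $6,482,275 = −$5 applied to largest allocation (Unit 2C): Unit 2C becomes $2,493,725.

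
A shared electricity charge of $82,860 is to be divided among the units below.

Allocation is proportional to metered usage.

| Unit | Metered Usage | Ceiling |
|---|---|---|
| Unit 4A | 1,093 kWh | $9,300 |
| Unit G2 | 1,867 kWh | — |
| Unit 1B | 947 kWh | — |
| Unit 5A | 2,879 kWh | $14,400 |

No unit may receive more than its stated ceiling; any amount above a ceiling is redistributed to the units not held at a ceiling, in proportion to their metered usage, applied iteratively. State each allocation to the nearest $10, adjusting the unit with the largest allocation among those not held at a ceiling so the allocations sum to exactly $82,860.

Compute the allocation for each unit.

Unit 4A: $9,300 | Unit G2: $39,250 | Unit 1B: $19,910 | Unit 5A: $14,400

Metered usage total: 6,786.
Pro-rata shares before constraints: Unit 4A 13,346.00; Unit G2 22,796.88; Unit 1B 11,563.28; Unit 5A 35,153.84.
Held at cap: Unit 4A ($9,300), Unit 5A ($14,400); remaining pool $59,160 reallocated over remaining metered usage 2,814.
Remaining shares: Unit G2 39,250.79 → $39,250; Unit 1B 19,909.21 → $19,910.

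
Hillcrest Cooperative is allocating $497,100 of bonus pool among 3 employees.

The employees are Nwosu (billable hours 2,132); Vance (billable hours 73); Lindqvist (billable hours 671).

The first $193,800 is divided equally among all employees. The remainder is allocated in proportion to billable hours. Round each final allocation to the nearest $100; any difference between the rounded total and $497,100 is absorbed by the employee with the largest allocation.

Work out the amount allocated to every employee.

Nwosu: $289,400 | Vance: $72,300 | Lindqvist: $135,400

First tranche $193,800 split equally: $64,600 each.
Remainder $303,300 by billable hours (total 2,876): Nwosu 224,838.53 → $224,800; Vance 7,698.50 → $7,700; Lindqvist 70,762.97 → $70,800.
Totals: Nwosu $64,600 + $224,800 = $289,400; Vance $64,600 + $7,700 = $72,300; Lindqvist $64,600 + $70,800 = $135,400.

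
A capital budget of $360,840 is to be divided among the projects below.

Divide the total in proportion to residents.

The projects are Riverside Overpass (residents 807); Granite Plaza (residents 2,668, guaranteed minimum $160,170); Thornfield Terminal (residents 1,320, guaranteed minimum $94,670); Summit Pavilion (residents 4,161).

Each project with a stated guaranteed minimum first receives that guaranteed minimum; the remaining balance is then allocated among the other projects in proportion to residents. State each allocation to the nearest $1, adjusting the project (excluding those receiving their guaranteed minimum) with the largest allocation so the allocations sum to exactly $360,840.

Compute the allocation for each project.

Riverside Overpass: $17,219 | Granite Plaza: $160,170 | Thornfield Terminal: $94,670 | Summit Pavilion: $88,781

Fund the minimums — Granite Plaza $160,170; Thornfield Terminal $94,670. Residual $106,000.
Residual split over remaining residents 4,968: Riverside Overpass 17,218.60 → $17,219; Summit Pavilion 88,781.40 → $88,781.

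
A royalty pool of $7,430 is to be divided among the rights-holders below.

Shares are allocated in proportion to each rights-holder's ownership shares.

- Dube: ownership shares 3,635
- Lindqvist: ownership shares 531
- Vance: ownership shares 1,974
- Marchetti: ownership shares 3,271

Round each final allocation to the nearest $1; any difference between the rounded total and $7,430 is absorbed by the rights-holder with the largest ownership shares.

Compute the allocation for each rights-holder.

Ownership shares total: 9,411.
Unrounded shares: Dube 3,635/9,411 × $7,430 = 2,869.84; Lindqvist 531/9,411 × $7,430 = 419.23; Vance 1,974/9,411 × $7,430 = 1,558.48; Marchetti 3,271/9,411 × $7,430 = 2,582.46.
At nearest $1: Dube $2,870; Lindqvist $419; Vance $1,558; Marchetti $2,582. Sum = $7,429.
Difference $7,430 − $7,429 = +$1 applied to largest ownership shares (Dube): Dube becomes $2,871.

Dube: $2,871 | Lindqvist: $419 | Vance: $1,558 | Marchetti: $2,582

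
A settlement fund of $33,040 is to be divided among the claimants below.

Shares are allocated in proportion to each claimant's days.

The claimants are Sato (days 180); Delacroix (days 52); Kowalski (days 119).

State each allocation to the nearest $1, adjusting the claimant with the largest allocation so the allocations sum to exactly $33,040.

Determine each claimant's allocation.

Sato: $16,943 | Delacroix: $4,895 | Kowalski: $11,202

Total days = 351.
Raw shares: Sato 180/351 × $33,040 = 16,943.59; Delacroix 52/351 × $33,040 = 4,894.81; Kowalski 119/351 × $33,040 = 11,201.60.
Rounded to nearest $1: Sato $16,944; Delacroix $4,895; Kowalski $11,202. Sum = $33,041.
Difference $33,040 − $33,041 = −$1 applied to largest allocation (Sato): Sato becomes $16,943.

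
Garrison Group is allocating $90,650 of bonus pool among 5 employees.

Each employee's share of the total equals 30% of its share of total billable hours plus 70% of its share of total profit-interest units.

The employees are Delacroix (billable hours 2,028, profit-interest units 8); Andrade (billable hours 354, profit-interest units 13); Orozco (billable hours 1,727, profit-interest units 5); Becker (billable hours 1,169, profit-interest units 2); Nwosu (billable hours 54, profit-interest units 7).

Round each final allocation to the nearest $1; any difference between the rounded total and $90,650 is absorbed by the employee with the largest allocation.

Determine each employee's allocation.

Totals — billable hours 5,332, profit-interest units 35.
Blended shares (30% billable hours + 70% profit-interest units): Delacroix 0.2741; Andrade 0.2799; Orozco 0.1972; Becker 0.1058; Nwosu 0.1430.
Raw shares: Delacroix 24,847.48; Andrade 25,374.52; Orozco 17,873.28; Becker 9,588.29; Nwosu 12,966.42.
Rounded to nearest $1: Delacroix $24,847; Andrade $25,375; Orozco $17,873; Becker $9,588; Nwosu $12,966. Sum = $90,649.
Difference $90,650 − $90,649 = +$1 applied to largest allocation (Andrade): Andrade becomes $25,376.

Delacroix: $24,847; Andrade: $25,376; Orozco: $17,873; Becker: $9,588; Nwosu: $12,966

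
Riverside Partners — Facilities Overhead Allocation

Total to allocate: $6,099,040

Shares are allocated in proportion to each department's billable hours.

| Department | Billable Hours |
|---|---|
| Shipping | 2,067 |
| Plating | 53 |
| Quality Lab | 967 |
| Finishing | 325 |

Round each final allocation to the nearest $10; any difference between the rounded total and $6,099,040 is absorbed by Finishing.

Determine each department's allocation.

Sum of billable hours: 3,412.
Raw shares: Shipping 2,067/3,412 × $6,099,040 = 3,694,817.02; Plating 53/3,412 × $6,099,040 = 94,738.90; Quality Lab 967/3,412 × $6,099,040 = 1,728,538.01; Finishing 325/3,412 × $6,099,040 = 580,946.07.
After rounding ($10): Shipping $3,694,820; Plating $94,740; Quality Lab $1,728,540; Finishing $580,950. Sum = $6,099,050.
Difference $6,099,040 − $6,099,050 = −$10 applied to Finishing: Finishing becomes $580,940.

Shipping: $3,694,820 | Plating: $94,740 | Quality Lab: $1,728,540 | Finishing: $580,940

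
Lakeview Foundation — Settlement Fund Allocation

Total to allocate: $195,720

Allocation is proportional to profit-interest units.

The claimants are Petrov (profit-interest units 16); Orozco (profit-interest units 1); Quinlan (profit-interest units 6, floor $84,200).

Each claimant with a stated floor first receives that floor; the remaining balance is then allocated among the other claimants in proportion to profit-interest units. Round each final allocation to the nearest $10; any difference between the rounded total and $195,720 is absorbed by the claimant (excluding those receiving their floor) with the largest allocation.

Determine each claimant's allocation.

Fund the minimums — Quinlan $84,200. Residual $111,520.
Residual split over remaining profit-interest units 17: Petrov 104,960.00 → $104,960; Orozco 6,560.00 → $6,560.

Petrov: $104,960; Orozco: $6,560; Quinlan: $84,200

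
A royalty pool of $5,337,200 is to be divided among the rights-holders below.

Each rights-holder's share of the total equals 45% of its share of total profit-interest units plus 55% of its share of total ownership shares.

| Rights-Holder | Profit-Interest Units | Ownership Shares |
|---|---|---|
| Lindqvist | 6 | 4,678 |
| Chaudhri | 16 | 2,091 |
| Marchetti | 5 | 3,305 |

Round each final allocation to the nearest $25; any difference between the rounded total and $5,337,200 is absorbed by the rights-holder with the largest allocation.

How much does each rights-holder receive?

Lindqvist: $1,896,850 · Chaudhri: $2,032,550 · Marchetti: $1,407,800

Totals — profit-interest units 27, ownership shares 10,074.
Composite weights (45% profit-interest units + 55% ownership shares): Lindqvist 0.3554; Chaudhri 0.3808; Marchetti 0.2638.
Unrounded shares: Lindqvist 1,896,841.09; Chaudhri 2,032,549.23; Marchetti 1,407,809.68.
At nearest $25: Lindqvist $1,896,850; Chaudhri $2,032,550; Marchetti $1,407,800. Sum = $5,337,200.
Rounded total matches; no reconciliation needed.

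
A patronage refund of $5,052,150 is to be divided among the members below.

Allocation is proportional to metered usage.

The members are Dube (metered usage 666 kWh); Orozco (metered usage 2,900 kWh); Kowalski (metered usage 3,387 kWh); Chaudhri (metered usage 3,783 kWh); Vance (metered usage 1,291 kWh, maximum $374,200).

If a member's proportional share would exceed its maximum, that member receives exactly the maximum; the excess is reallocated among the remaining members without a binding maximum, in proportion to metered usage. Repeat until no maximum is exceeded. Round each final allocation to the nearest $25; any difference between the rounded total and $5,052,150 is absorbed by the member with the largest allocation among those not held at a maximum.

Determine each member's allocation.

Sum of metered usage: 12,027.
Proportional shares (ignoring caps): Dube 279,764.85; Orozco 1,218,195.31; Kowalski 1,422,768.11; Chaudhri 1,589,114.78; Vance 542,306.95.
Held at cap: Vance ($374,200); balance $4,677,950 reallocated over remaining metered usage 10,736.
Remaining shares: Dube 290,193.25 → $290,200; Orozco 1,263,604.23 → $1,263,600; Kowalski 1,475,802.59 → $1,475,800; Chaudhri 1,648,349.93 → $1,648,350.

Dube: $290,200; Orozco: $1,263,600; Kowalski: $1,475,800; Chaudhri: $1,648,350; Vance: $374,200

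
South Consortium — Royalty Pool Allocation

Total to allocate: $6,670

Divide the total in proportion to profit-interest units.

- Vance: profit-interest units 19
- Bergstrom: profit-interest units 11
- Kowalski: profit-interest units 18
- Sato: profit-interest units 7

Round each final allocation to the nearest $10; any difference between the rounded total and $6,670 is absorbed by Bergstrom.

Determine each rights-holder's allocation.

Profit-interest units total: 55.
Raw shares: Vance 19/55 × $6,670 = 2,304.18; Bergstrom 11/55 × $6,670 = 1,334.00; Kowalski 18/55 × $6,670 = 2,182.91; Sato 7/55 × $6,670 = 848.91.
At nearest $10: Vance $2,300; Bergstrom $1,330; Kowalski $2,180; Sato $850. Sum = $6,660.
Difference $6,670 − $6,660 = +$10 applied to Bergstrom: Bergstrom becomes $1,340.

Vance: $2,300; Bergstrom: $1,340; Kowalski: $2,180; Sato: $850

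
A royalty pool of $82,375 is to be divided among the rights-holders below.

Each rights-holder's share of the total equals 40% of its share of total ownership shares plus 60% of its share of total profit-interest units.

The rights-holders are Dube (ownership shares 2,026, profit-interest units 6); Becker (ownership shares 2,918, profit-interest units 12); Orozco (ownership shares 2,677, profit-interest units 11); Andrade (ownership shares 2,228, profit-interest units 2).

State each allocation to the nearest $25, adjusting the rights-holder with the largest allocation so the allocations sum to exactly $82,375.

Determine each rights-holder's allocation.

Dube: $16,350; Becker: $28,875; Orozco: $26,500; Andrade: $10,650

Totals — ownership shares 9,849, profit-interest units 31.
Blended shares (40% ownership shares + 60% profit-interest units): Dube 0.1984; Becker 0.3508; Orozco 0.3216; Andrade 0.1292.
Unrounded shares: Dube 16,344.15; Becker 28,894.48; Orozco 26,493.85; Andrade 10,642.52.
After rounding ($25): Dube $16,350; Becker $28,900; Orozco $26,500; Andrade $10,650. Sum = $82,400.
Difference $82,375 − $82,400 = −$25 applied to largest allocation (Becker): Becker becomes $28,875.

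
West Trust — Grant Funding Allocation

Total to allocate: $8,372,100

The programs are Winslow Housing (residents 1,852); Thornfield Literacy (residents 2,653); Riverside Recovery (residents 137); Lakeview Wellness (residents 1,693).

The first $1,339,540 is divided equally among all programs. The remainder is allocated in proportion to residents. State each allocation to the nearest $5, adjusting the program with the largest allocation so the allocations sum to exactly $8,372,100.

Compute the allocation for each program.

Winslow Housing: $2,390,815; Thornfield Literacy: $3,280,010; Riverside Recovery: $486,970; Lakeview Wellness: $2,214,305

Equal tier: $1,339,540 ÷ 4 = $334,885 apiece.
Remainder $7,032,560 by residents (total 6,335): Winslow Housing 2,055,927.56 → $2,055,930; Thornfield Literacy 2,945,127.34 → $2,945,125; Riverside Recovery 152,085.35 → $152,085; Lakeview Wellness 1,879,419.74 → $1,879,420.
Totals: Winslow Housing $334,885 + $2,055,930 = $2,390,815; Thornfield Literacy $334,885 + $2,945,125 = $3,280,010; Riverside Recovery $334,885 + $152,085 = $486,970; Lakeview Wellness $334,885 + $1,879,420 = $2,214,305.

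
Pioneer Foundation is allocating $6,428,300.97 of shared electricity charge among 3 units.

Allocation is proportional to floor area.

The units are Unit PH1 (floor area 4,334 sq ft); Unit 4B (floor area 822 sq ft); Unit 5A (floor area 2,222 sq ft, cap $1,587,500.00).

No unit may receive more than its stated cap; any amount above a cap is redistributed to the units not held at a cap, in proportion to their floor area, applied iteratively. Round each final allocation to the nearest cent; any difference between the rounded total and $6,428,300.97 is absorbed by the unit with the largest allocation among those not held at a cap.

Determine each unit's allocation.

Unit PH1: $4,069,051.86 · Unit 4B: $771,749.11 · Unit 5A: $1,587,500.00

Floor area total: 7,378.
Pro-rata shares before constraints: Unit PH1 3,776,125.8341; Unit 4B 716,191.8402; Unit 5A 1,935,983.2957.
Cap binds for Unit 5A ($1,587,500.00); residual $4,840,800.97 reallocated over remaining floor area 5,156.
Redistributed shares: Unit PH1 4,069,051.8627 → $4,069,051.86; Unit 4B 771,749.1073 → $771,749.11.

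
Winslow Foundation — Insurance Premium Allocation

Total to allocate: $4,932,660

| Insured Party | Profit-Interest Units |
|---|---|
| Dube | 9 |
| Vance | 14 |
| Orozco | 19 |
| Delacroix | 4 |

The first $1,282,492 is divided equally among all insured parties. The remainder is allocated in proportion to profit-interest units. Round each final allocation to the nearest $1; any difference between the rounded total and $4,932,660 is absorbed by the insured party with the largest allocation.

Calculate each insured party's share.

First tranche $1,282,492 split equally: $320,623 each.
Remainder $3,650,168 by profit-interest units (total 46): Dube 714,163.30 → $714,163; Vance 1,110,920.70 → $1,110,921; Orozco 1,507,678.09 → $1,507,678; Delacroix 317,405.91 → $317,406.
Totals: Dube $320,623 + $714,163 = $1,034,786; Vance $320,623 + $1,110,921 = $1,431,544; Orozco $320,623 + $1,507,678 = $1,828,301; Delacroix $320,623 + $317,406 = $638,029.

Dube: $1,034,786 | Vance: $1,431,544 | Orozco: $1,828,301 | Delacroix: $638,029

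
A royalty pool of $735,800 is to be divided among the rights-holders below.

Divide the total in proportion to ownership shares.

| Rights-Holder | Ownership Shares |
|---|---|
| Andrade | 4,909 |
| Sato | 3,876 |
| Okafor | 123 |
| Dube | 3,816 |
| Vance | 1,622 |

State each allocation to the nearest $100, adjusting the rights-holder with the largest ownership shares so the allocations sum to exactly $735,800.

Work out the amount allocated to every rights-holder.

Combined ownership shares = 4,909 + 3,876 + 123 + 3,816 + 1,622 = 14,346.
Proportional shares: Andrade 251,780.44; Sato 198,798.33; Okafor 6,308.62; Dube 195,720.95; Vance 83,191.66.
After rounding ($100): Andrade $251,800; Sato $198,800; Okafor $6,300; Dube $195,700; Vance $83,200. Sum = $735,800.
Sum already equals the total — no adjustment.

Andrade: $251,800; Sato: $198,800; Okafor: $6,300; Dube: $195,700; Vance: $83,200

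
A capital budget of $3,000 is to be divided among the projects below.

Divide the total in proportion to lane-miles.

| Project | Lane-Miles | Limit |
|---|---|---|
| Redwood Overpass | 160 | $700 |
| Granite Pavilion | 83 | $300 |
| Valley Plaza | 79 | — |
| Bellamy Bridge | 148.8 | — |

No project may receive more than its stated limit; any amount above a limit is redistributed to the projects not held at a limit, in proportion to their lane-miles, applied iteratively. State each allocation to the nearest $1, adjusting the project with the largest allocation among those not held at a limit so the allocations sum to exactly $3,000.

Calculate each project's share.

Redwood Overpass: $700 | Granite Pavilion: $300 | Valley Plaza: $694 | Bellamy Bridge: $1,306

Lane-miles total: 470.8.
Proportional shares (ignoring caps): Redwood Overpass 1,019.54; Granite Pavilion 528.89; Valley Plaza 503.40; Bellamy Bridge 948.17.
Held at cap: Redwood Overpass ($700), Granite Pavilion ($300); residual $2,000 reallocated over remaining lane-miles 227.8.
Remaining shares: Valley Plaza 693.59 → $694; Bellamy Bridge 1,306.41 → $1,306.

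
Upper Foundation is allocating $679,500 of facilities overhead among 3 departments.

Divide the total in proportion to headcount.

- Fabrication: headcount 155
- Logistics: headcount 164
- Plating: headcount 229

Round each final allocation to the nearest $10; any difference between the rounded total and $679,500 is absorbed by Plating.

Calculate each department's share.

Combined headcount = 548.
Unrounded shares: Fabrication 155/548 × $679,500 = 192,194.34; Logistics 164/548 × $679,500 = 203,354.01; Plating 229/548 × $679,500 = 283,951.64.
At nearest $10: Fabrication $192,190; Logistics $203,350; Plating $283,950. Sum = $679,490.
Difference $679,500 − $679,490 = +$10 applied to Plating: Plating becomes $283,960.

Fabrication: $192,190 | Logistics: $203,350 | Plating: $283,960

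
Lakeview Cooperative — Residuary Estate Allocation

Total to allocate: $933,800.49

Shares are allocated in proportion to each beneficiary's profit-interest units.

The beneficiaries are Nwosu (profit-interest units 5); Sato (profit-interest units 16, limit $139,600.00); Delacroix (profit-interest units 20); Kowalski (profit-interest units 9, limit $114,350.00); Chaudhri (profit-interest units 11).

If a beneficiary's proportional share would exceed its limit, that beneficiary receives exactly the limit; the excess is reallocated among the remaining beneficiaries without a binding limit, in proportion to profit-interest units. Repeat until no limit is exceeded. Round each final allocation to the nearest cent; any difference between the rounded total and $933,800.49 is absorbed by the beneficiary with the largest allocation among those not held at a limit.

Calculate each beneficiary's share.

Nwosu: $94,423.68 · Sato: $139,600.00 · Delacroix: $377,694.72 · Kowalski: $114,350.00 · Chaudhri: $207,732.09

Profit-interest units total: 61.
Unconstrained shares: Nwosu 76,541.0238; Sato 244,931.2761; Delacroix 306,164.0951; Kowalski 137,773.8428; Chaudhri 168,390.2523.
Cap binds for Sato ($139,600.00), Kowalski ($114,350.00); remaining pool $679,850.49 reallocated over remaining profit-interest units 36.
Shares after redistribution: Nwosu 94,423.6792 → $94,423.68; Delacroix 377,694.7167 → $377,694.72; Chaudhri 207,732.0942 → $207,732.09.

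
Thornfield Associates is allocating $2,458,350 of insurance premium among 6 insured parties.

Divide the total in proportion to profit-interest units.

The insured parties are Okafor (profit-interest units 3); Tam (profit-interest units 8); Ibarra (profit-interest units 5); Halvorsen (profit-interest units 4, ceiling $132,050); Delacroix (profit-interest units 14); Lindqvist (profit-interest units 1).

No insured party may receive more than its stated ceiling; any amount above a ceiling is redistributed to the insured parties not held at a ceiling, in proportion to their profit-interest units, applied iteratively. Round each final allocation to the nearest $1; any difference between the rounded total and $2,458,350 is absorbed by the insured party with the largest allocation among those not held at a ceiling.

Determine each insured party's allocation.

Okafor: $225,126 | Tam: $600,335 | Ibarra: $375,210 | Halvorsen: $132,050 | Delacroix: $1,050,587 | Lindqvist: $75,042

Combined profit-interest units = 35.
Proportional shares (ignoring caps): Okafor 210,715.71; Tam 561,908.57; Ibarra 351,192.86; Halvorsen 280,954.29; Delacroix 983,340.00; Lindqvist 70,238.57.
Capped: Halvorsen ($132,050); balance $2,326,300 reallocated over remaining profit-interest units 31.
Shares after redistribution: Okafor 225,125.81 → $225,126; Tam 600,335.48 → $600,335; Ibarra 375,209.68 → $375,210; Delacroix 1,050,587.10 → $1,050,587; Lindqvist 75,041.94 → $75,042.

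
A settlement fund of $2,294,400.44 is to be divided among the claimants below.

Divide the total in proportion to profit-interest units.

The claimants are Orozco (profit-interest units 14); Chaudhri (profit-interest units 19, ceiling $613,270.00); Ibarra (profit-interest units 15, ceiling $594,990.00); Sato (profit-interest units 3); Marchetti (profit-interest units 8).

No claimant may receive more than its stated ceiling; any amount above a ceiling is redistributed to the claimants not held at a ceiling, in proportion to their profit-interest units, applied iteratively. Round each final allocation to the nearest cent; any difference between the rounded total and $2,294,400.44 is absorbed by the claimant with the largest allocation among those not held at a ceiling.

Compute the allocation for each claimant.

Orozco: $608,238.65 | Chaudhri: $613,270.00 | Ibarra: $594,990.00 | Sato: $130,336.85 | Marchetti: $347,564.94

Sum of profit-interest units: 59.
Unconstrained shares: Orozco 544,434.0027; Chaudhri 738,874.7180; Ibarra 583,322.1458; Sato 116,664.4292; Marchetti 311,105.1444.
Capped: Chaudhri ($613,270.00); remaining pool $1,681,130.44 reallocated over remaining profit-interest units 40.
Capped: Ibarra ($594,990.00); remaining pool $1,086,140.44 reallocated over remaining profit-interest units 25.
Redistributed shares: Orozco 608,238.6464 → $608,238.65; Sato 130,336.8528 → $130,336.85; Marchetti 347,564.9408 → $347,564.94.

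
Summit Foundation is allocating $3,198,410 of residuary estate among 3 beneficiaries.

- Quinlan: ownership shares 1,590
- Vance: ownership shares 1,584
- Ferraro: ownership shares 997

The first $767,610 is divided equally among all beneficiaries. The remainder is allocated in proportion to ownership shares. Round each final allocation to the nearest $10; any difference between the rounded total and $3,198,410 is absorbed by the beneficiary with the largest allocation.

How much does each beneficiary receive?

Quinlan: $1,182,500; Vance: $1,179,000; Ferraro: $836,910

Equal tier: $767,610 ÷ 3 = $255,870 apiece.
Remainder $2,430,800 by ownership shares (total 4,171): Quinlan 926,629.59 → $926,630; Vance 923,132.87 → $923,130; Ferraro 581,037.54 → $581,040.
Totals: Quinlan $255,870 + $926,630 = $1,182,500; Vance $255,870 + $923,130 = $1,179,000; Ferraro $255,870 + $581,040 = $836,910.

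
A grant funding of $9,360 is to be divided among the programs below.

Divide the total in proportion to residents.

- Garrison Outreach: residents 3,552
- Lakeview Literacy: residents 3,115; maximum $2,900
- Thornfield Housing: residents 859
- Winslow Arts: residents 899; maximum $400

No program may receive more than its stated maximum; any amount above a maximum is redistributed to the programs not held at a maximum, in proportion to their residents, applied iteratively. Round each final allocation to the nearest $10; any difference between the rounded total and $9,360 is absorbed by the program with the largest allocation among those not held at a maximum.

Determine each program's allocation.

Residents total: 8,425.
Proportional shares (ignoring caps): Garrison Outreach 3,946.20; Lakeview Literacy 3,460.70; Thornfield Housing 954.33; Winslow Arts 998.77.
Held at cap: Lakeview Literacy ($2,900), Winslow Arts ($400); remaining pool $6,060 reallocated over remaining residents 4,411.
Shares after redistribution: Garrison Outreach 4,879.87 → $4,880; Thornfield Housing 1,180.13 → $1,180.

Garrison Outreach: $4,880 · Lakeview Literacy: $2,900 · Thornfield Housing: $1,180 · Winslow Arts: $400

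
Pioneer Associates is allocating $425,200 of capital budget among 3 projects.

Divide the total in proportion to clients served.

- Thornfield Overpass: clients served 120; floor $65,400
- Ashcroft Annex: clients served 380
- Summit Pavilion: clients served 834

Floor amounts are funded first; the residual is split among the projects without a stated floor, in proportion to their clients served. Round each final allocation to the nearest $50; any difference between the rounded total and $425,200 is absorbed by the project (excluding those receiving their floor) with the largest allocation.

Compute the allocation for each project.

Minimums first: Thornfield Overpass $65,400. Balance $359,800.
Balance split over remaining clients served 1,214: Ashcroft Annex 112,622.73 → $112,600; Summit Pavilion 247,177.27 → $247,200.

Thornfield Overpass: $65,400 | Ashcroft Annex: $112,600 | Summit Pavilion: $247,200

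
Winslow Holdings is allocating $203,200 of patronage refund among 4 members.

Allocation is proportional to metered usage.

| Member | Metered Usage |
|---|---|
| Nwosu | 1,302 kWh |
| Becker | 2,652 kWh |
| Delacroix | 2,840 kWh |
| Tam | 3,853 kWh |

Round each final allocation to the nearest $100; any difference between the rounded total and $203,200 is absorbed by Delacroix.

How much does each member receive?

Sum of metered usage: 10,647.
Unrounded shares: Nwosu 1,302/10,647 × $203,200 = 24,848.92; Becker 2,652/10,647 × $203,200 = 50,613.92; Delacroix 2,840/10,647 × $203,200 = 54,201.93; Tam 3,853/10,647 × $203,200 = 73,535.23.
After rounding ($100): Nwosu $24,800; Becker $50,600; Delacroix $54,200; Tam $73,500. Sum = $203,100.
Difference $203,200 − $203,100 = +$100 applied to Delacroix: Delacroix becomes $54,300.

Nwosu: $24,800 · Becker: $50,600 · Delacroix: $54,300 · Tam: $73,500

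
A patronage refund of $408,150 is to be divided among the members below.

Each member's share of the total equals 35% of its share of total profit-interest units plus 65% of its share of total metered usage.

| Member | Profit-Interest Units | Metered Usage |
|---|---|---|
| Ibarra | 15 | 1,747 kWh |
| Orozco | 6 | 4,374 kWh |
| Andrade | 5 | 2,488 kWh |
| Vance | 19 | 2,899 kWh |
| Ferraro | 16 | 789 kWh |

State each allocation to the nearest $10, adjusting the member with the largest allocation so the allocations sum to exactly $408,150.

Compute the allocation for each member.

Totals — profit-interest units 61, metered usage 12,297.
Composite weights (35% profit-interest units + 65% metered usage): Ibarra 0.1784; Orozco 0.2656; Andrade 0.1602; Vance 0.2623; Ferraro 0.1335.
Raw shares: Ibarra 72,817.73; Orozco 108,416.46; Andrade 65,385.74; Vance 107,038.54; Ferraro 54,491.52.
After rounding ($10): Ibarra $72,820; Orozco $108,420; Andrade $65,390; Vance $107,040; Ferraro $54,490. Sum = $408,160.
Difference $408,150 − $408,160 = −$10 applied to largest allocation (Orozco): Orozco becomes $108,410.

Ibarra: $72,820 | Orozco: $108,410 | Andrade: $65,390 | Vance: $107,040 | Ferraro: $54,490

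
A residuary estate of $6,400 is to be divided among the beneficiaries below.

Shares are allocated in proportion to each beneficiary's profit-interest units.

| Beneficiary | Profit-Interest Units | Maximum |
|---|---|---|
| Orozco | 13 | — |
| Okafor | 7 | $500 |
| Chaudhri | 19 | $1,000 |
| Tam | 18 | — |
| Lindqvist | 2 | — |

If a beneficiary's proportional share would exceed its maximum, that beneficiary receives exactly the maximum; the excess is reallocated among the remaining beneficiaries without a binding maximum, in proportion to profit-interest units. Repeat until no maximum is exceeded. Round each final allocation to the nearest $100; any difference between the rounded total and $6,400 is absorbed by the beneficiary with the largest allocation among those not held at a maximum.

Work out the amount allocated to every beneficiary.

Orozco: $1,900; Okafor: $500; Chaudhri: $1,000; Tam: $2,700; Lindqvist: $300

Sum of profit-interest units: 59.
Unconstrained shares: Orozco 1,410.17; Okafor 759.32; Chaudhri 2,061.02; Tam 1,952.54; Lindqvist 216.95.
Cap binds for Okafor ($500), Chaudhri ($1,000); remaining pool $4,900 reallocated over remaining profit-interest units 33.
Redistributed shares: Orozco 1,930.30 → $1,900; Tam 2,672.73 → $2,700; Lindqvist 296.97 → $300.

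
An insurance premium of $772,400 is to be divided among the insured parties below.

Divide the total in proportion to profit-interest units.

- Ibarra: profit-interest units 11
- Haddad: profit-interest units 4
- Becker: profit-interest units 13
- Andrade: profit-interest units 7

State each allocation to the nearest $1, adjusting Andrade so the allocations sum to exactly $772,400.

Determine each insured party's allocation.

Profit-interest units total: 35.
Unrounded shares: Ibarra 11/35 × $772,400 = 242,754.29; Haddad 4/35 × $772,400 = 88,274.29; Becker 13/35 × $772,400 = 286,891.43; Andrade 7/35 × $772,400 = 154,480.00.
At nearest $1: Ibarra $242,754; Haddad $88,274; Becker $286,891; Andrade $154,480. Sum = $772,399.
Difference $772,400 − $772,399 = +$1 applied to Andrade: Andrade becomes $154,481.

Ibarra: $242,754; Haddad: $88,274; Becker: $286,891; Andrade: $154,481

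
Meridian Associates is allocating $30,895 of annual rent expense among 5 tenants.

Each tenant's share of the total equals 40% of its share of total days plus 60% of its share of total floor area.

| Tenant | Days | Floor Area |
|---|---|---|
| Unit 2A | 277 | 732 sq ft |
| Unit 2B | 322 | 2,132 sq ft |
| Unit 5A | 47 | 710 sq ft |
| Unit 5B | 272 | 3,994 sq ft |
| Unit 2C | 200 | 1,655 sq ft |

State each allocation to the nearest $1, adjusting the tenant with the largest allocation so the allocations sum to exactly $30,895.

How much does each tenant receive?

Totals — days 1,118, floor area 9,223.
Composite weights (40% days + 60% floor area): Unit 2A 0.1467; Unit 2B 0.2539; Unit 5A 0.0630; Unit 5B 0.3571; Unit 2C 0.1792.
Pro-rata amounts: Unit 2A 4,533.09; Unit 2B 7,844.32; Unit 5A 1,946.53; Unit 5B 11,034.00; Unit 2C 5,537.06.
After rounding ($1): Unit 2A $4,533; Unit 2B $7,844; Unit 5A $1,947; Unit 5B $11,034; Unit 2C $5,537. Sum = $30,895.
No rounding difference to absorb.

Unit 2A: $4,533 · Unit 2B: $7,844 · Unit 5A: $1,947 · Unit 5B: $11,034 · Unit 2C: $5,537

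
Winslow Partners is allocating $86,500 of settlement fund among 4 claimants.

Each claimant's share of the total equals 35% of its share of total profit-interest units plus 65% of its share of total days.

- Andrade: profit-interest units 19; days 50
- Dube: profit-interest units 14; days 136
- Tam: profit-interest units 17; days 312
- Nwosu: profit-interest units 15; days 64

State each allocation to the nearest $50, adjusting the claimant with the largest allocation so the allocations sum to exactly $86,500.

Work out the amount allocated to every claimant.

Andrade: $13,850; Dube: $20,150; Tam: $39,100; Nwosu: $13,400

Profit-interest units total 65; days total 562.
Composite weights (35% profit-interest units + 65% days): Andrade 0.1601; Dube 0.2327; Tam 0.4524; Nwosu 0.1548.
Raw shares: Andrade 13,851.84; Dube 20,126.82; Tam 39,131.96; Nwosu 13,389.39.
Rounded to nearest $50: Andrade $13,850; Dube $20,150; Tam $39,150; Nwosu $13,400. Sum = $86,550.
Difference $86,500 − $86,550 = −$50 applied to largest allocation (Tam): Tam becomes $39,100.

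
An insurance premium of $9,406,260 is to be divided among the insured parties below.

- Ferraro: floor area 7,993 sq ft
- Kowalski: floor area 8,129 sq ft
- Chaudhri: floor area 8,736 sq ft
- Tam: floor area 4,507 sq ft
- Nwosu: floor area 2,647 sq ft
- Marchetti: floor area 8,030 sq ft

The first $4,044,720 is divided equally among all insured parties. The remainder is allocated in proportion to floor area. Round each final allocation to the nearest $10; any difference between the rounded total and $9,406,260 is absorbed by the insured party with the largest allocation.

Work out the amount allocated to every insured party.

Equal tier: $4,044,720 ÷ 6 = $674,120 apiece.
Remainder $5,361,540 by floor area (total 40,042): Ferraro 1,070,245.97 → $1,070,250; Kowalski 1,088,456.09 → $1,088,460; Chaudhri 1,169,732.12 → $1,169,730; Tam 603,477.87 → $603,480; Nwosu 354,427.76 → $354,430; Marchetti 1,075,200.19 → $1,075,200.
Rounding difference −$10 on remainder applied to Chaudhri.
Totals: Ferraro $674,120 + $1,070,250 = $1,744,370; Kowalski $674,120 + $1,088,460 = $1,762,580; Chaudhri $674,120 + $1,169,720 = $1,843,840; Tam $674,120 + $603,480 = $1,277,600; Nwosu $674,120 + $354,430 = $1,028,550; Marchetti $674,120 + $1,075,200 = $1,749,320.

Ferraro: $1,744,370 · Kowalski: $1,762,580 · Chaudhri: $1,843,840 · Tam: $1,277,600 · Nwosu: $1,028,550 · Marchetti: $1,749,320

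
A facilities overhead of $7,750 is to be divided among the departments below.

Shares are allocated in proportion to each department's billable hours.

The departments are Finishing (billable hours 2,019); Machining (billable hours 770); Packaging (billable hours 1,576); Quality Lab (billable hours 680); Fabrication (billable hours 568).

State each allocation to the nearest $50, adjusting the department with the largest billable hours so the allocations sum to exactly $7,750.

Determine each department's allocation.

Combined billable hours = 2,019 + 770 + 1,576 + 680 + 568 = 5,613.
Pro-rata amounts: Finishing 2,787.68; Machining 1,063.16; Packaging 2,176.02; Quality Lab 938.89; Fabrication 784.25.
Rounded to nearest $50: Finishing $2,800; Machining $1,050; Packaging $2,200; Quality Lab $950; Fabrication $800. Sum = $7,800.
Difference $7,750 − $7,800 = −$50 applied to largest billable hours (Finishing): Finishing becomes $2,750.

Finishing: $2,750; Machining: $1,050; Packaging: $2,200; Quality Lab: $950; Fabrication: $800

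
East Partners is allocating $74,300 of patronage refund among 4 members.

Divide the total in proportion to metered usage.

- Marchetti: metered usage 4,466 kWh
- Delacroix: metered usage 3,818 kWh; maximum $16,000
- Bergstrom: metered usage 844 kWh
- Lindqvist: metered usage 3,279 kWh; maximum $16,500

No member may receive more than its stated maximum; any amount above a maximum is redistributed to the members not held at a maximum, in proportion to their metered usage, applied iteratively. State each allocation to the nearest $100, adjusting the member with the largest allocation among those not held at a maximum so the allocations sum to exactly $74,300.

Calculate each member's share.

Marchetti: $35,200; Delacroix: $16,000; Bergstrom: $6,600; Lindqvist: $16,500

Metered usage total: 12,407.
Unconstrained shares: Marchetti 26,744.89; Delacroix 22,864.30; Bergstrom 5,054.34; Lindqvist 19,636.47.
Capped: Delacroix ($16,000), Lindqvist ($16,500); residual $41,800 reallocated over remaining metered usage 5,310.
Redistributed shares: Marchetti 35,156.08 → $35,200; Bergstrom 6,643.92 → $6,600.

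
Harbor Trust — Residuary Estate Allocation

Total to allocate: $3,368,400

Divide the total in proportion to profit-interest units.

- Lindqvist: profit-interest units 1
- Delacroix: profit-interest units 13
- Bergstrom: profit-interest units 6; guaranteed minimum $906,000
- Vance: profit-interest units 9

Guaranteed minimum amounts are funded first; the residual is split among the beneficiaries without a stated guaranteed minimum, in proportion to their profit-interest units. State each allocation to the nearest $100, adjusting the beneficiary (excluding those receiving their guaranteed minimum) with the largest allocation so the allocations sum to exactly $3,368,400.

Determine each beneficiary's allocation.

Minimums first: Bergstrom $906,000. Balance $2,462,400.
Balance split over remaining profit-interest units 23: Lindqvist 107,060.87 → $107,100; Delacroix 1,391,791.30 → $1,391,800; Vance 963,547.83 → $963,500.

Lindqvist: $107,100 · Delacroix: $1,391,800 · Bergstrom: $906,000 · Vance: $963,500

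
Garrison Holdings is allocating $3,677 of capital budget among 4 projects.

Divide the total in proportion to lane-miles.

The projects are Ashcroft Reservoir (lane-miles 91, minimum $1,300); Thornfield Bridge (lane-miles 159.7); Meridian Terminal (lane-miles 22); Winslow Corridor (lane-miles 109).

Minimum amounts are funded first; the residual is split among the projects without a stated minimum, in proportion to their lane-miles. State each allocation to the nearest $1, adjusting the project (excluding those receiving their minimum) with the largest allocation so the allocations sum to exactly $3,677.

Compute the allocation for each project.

Guaranteed amounts: Ashcroft Reservoir $1,300. Residual $2,377.
Residual split over remaining lane-miles 290.7: Thornfield Bridge 1,305.84 → $1,306; Meridian Terminal 179.89 → $180; Winslow Corridor 891.27 → $891.

Ashcroft Reservoir: $1,300 | Thornfield Bridge: $1,306 | Meridian Terminal: $180 | Winslow Corridor: $891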